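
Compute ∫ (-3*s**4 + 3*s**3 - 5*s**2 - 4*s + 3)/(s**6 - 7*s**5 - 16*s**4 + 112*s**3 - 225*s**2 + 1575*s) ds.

Factor the denominator: s*(s - 7)*(s - 5)*(s + 5)*(s**2 + 9).
Partial-fraction decomposition: (181*s - 618)/(2958*(s**2 + 9)) + 49/(425*(s + 5)) + 821/(1700*(s - 5)) - 537/(812*(s - 7)) + 1/(525*s).
Integrate each term; A/(s−a) gives A·log|s−a|; the (Bs+D)/(s²+p²) term gives a log and an atan.

log(s)/525 - 537*log(s - 7)/812 + 821*log(s - 5)/1700 + 49*log(s + 5)/425 + 181*log(s**2 + 9)/5916 - 103*atan(s/3)/1479 + C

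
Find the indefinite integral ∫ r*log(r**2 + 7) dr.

r**2*log(r**2 + 7)/2 - r**2/2 + 7*log(r**2 + 7)/2 + C

Let u = r**2 + 7, so du = (2*r) dr.
The integral becomes (1/2)·∫ log(u) du; integrate by parts with u′=log(u), dv′=du.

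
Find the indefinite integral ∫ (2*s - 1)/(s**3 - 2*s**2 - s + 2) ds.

Factor the denominator: (s - 2)*(s - 1)*(s + 1).
Partial-fraction decomposition: -1/(2*(s + 1)) - 1/(2*(s - 1)) + 1/(s - 2).
Integrate each term: A/(s−a) contributes A·log|s−a|.

log(s - 2) - log(s**2 - 1)/2 + C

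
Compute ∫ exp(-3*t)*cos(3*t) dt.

Let I denote the integral. Integrate by parts with u = cos(3*t), dv = exp(-3*t) dt, so v = -exp(-3*t)/3: I = -exp(-3*t)*cos(3*t)/3 − ∫ exp(-3*t)*sin(3*t) dt.
Apply parts again with u = sin(3*t), dv = exp(-3*t) dt: ∫ exp(-3*t)*sin(3*t) dt = -exp(-3*t)*sin(3*t)/3 + I. Substituting back brings back I: I = exp(-3*t)*sin(3*t)/3 - exp(-3*t)*cos(3*t)/3 − I.
Solving for I: (1 + 1)·I equals the remaining terms, so I = (1/2)·(exp(-3*t)*sin(3*t)/3 - exp(-3*t)*cos(3*t)/3).

exp(-3*t)*sin(3*t)/6 - exp(-3*t)*cos(3*t)/6 + C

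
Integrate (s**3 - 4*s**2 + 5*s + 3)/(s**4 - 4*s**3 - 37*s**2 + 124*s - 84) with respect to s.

Factor the denominator: (s - 7)*(s - 2)*(s - 1)*(s + 6).
Partial-fraction decomposition: 387/(728*(s + 6)) + 5/(42*(s - 1)) - 1/(8*(s - 2)) + 37/(78*(s - 7)).
Integrate each term: A/(s−a) contributes A·log|s−a|.

37*log(s - 7)/78 - log(s - 2)/8 + 5*log(s - 1)/42 + 387*log(s + 6)/728 + C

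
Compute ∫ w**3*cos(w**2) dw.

Let u = w², du = 2w dw; rewrite as (1/2)∫ u^1·cos(1u) du.
Now integrate by parts 1 time.

w**2*sin(w**2)/2 + cos(w**2)/2 + C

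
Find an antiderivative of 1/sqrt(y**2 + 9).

log(y + sqrt(y**2 + 9)) + C

Substitute y = 3·tan(θ), so dy = 3·sec(θ)^2 dθ and the radical becomes sqrt(y**2 + 9) = 3·sec(θ) by the Pythagorean identity.
Integrate the resulting trig expression in θ, then back-substitute tan(θ) = y/3, sec(θ) = sqrt(y**2 + 9)/3 (absorbing any constant into C).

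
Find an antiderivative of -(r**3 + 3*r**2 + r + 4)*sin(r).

Use integration by parts with u = r**3 + 3*r**2 + r + 4, dv = -sin(r) dr, so v = cos(r).
Apply parts 3 times (tabular method): alternate signs, differentiate u down to 0, integrate dv up.

r**3*cos(r) - 3*r**2*sin(r) + 3*r**2*cos(r) - 6*r*sin(r) - 5*r*cos(r) + 5*sin(r) - 2*cos(r) + C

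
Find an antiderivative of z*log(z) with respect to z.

z**2*log(z)/2 - z**2/4 + C

Use integration by parts with u = log(z), dv = z dz.
Then du = 1/z dz and v = z**2/2.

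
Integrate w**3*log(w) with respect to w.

Use integration by parts with u = log(w), dv = w**3 dw.
Then du = 1/w dw and v = w**4/4.

w**4*log(w)/4 - w**4/16 + C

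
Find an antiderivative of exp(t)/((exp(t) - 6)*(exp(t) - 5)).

log(exp(t) - 6) - log(exp(t) - 5) + C

Let u = e^t, du = e^t dt.
The integral becomes ∫ du/((u-6)(u-5)); decompose into partial fractions.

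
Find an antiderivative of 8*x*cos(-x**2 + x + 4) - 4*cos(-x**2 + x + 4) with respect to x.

Let u = x**2 - x - 4, so du = (2*x - 1) dx.
Rewriting, the integral becomes 4·∫ cos(u) du = 4·sin(u).
Substituting back, u = x**2 - x - 4.

-4*sin(-x**2 + x + 4) + C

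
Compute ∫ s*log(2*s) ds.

Use integration by parts with u = log(2*s), dv = s ds.
Then du = 1/s ds and v = s**2/2.

s**2*(log(s) + log(2))/2 - s**2/4 + C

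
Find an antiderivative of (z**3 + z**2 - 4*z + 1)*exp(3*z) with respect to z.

(3*z**3 - 12*z + 7)*exp(3*z)/9 + C

Use integration by parts with u = z**3 + z**2 - 4*z + 1, dv = exp(3*z) dz, so v = exp(3*z)/3.
Apply parts 3 times (tabular method): alternate signs, differentiate u down to 0, integrate dv up.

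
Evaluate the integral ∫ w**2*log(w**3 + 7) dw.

w**3*log(w**3 + 7)/3 - w**3/3 + 7*log(w**3 + 7)/3 + C

Let u = w**3 + 7, so du = (3*w**2) dw.
The integral becomes (1/3)·∫ log(u) du; integrate by parts with u′=log(u), dv′=du.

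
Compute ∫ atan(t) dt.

Use integration by parts with u = arctan(t), dv = dt.
Then du = 1/(t**2 + 1) dt.

t*atan(t) - log(t**2 + 1)/2 + C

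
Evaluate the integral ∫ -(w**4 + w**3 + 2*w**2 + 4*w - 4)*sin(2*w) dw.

Use integration by parts with u = w**4 + w**3 + 2*w**2 + 4*w - 4, dv = -sin(2*w) dw, so v = cos(2*w)/2.
Apply parts 4 times (tabular method): alternate signs, differentiate u down to 0, integrate dv up.

w**4*cos(2*w)/2 - w**3*sin(2*w) + w**3*cos(2*w)/2 - 3*w**2*sin(2*w)/4 - w**2*cos(2*w)/2 + w*sin(2*w)/2 + 5*w*cos(2*w)/4 - 5*sin(2*w)/8 - 7*cos(2*w)/4 + C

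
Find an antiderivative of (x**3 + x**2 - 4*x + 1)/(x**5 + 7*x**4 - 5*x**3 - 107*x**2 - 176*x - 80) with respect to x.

13*log(x - 4)/360 + 59*log(x + 1)/720 + 31*log(x + 4)/72 - 79*log(x + 5)/144 + 1/(12*x + 12) + C

Factor the denominator: (x - 4)*(x + 1)**2*(x + 4)*(x + 5).
Partial-fraction decomposition: -79/(144*(x + 5)) + 31/(72*(x + 4)) + 59/(720*(x + 1)) - 1/(12*(x + 1)**2) + 13/(360*(x - 4)).
Integrate each term; A/(x−a) gives A·log|x−a|; A/(x−a)² gives −A/(x−a).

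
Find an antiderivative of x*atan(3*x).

Use integration by parts with u = arctan(3*x), dv = x dx.
Then du = 3/(9*x**2 + 1) dx.

x**2*atan(3*x)/2 - x/6 + atan(3*x)/18 + C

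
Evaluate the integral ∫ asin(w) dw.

w*asin(w) + sqrt(-w**2 + 1) + C

Use integration by parts with u = arcsin(w), dv = dw.
Then du = 1/sqrt(-w**2 + 1) dw.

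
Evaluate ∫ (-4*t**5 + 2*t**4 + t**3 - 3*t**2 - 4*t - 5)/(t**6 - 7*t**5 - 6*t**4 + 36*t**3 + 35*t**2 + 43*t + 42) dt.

Factor the denominator: (t - 7)*(t - 3)*(t + 1)*(t + 2)*(t**2 + 1).
Partial-fraction decomposition: -9*(t + 1)/(100*(t**2 + 1)) - 143/(225*(t + 2)) + 1/(64*(t + 1)) + 827/(800*(t - 3)) - 62263/(14400*(t - 7)).
Integrate each term; A/(t−a) gives A·log|t−a|; the (Bt+D)/(t²+p²) term gives a log and an atan.

-62263*log(t - 7)/14400 + 827*log(t - 3)/800 + log(t + 1)/64 - 143*log(t + 2)/225 - 9*log(t**2 + 1)/200 - 9*atan(t)/100 + C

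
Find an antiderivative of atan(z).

z*atan(z) - log(z**2 + 1)/2 + C

Use integration by parts with u = arctan(z), dv = dz.
Then du = 1/(z**2 + 1) dz.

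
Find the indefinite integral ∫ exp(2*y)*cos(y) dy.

Let I denote the integral. Integrate by parts with u = cos(y), dv = exp(2*y) dy, so v = exp(2*y)/2: I = exp(2*y)*cos(y)/2 + (1/2)·∫ exp(2*y)*sin(y) dy.
Apply parts again with u = sin(y), dv = exp(2*y) dy: ∫ exp(2*y)*sin(y) dy = exp(2*y)*sin(y)/2 − (1/2)·I. Substituting back brings back I: I = exp(2*y)*sin(y)/4 + exp(2*y)*cos(y)/2 − (1/4)·I.
Solving for I: (1 + 1/4)·I equals the remaining terms, so I = (4/5)·(exp(2*y)*sin(y)/4 + exp(2*y)*cos(y)/2).

exp(2*y)*sin(y)/5 + 2*exp(2*y)*cos(y)/5 + C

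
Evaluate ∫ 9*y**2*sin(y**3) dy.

-3*cos(y**3) + C

Let u = y**3, so du = (3*y**2) dy.
Rewriting, the integral becomes 3·∫ sin(u) du = 3·-cos(u).
Substituting back, u = y**3.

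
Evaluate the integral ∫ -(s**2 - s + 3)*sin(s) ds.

s**2*cos(s) - 2*s*sin(s) - s*cos(s) + sin(s) + cos(s) + C

Use integration by parts with u = s**2 - s + 3, dv = -sin(s) ds, so v = cos(s).
Apply parts 2 times (tabular method): alternate signs, differentiate u down to 0, integrate dv up.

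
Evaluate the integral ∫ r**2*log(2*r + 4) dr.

r**3*log(2*r + 4)/3 - r**3/9 + r**2/3 - 4*r/3 + 8*log(r + 2)/3 + C

Use integration by parts with u = log(2*r + 4), dv = r**2 dr.
Then du = 2/(2*r + 4) dr and v = r**3/3.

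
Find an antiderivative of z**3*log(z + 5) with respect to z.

z**4*log(z + 5)/4 - z**4/16 + 5*z**3/12 - 25*z**2/8 + 125*z/4 - 625*log(z + 5)/4 + C

Use integration by parts with u = log(z + 5), dv = z**3 dz.
Then du = 1/(z + 5) dz and v = z**4/4.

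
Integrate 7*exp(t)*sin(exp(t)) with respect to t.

-7*cos(exp(t)) + C

Let u = exp(t), so du = (exp(t)) dt.
Rewriting, the integral becomes 7·∫ sin(u) du = 7·-cos(u).
Substituting back, u = exp(t).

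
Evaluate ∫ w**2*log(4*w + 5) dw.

Use integration by parts with u = log(4*w + 5), dv = w**2 dw.
Then du = 4/(4*w + 5) dw and v = w**3/3.

w**3*log(4*w + 5)/3 - w**3/9 + 5*w**2/24 - 25*w/48 + 125*log(4*w + 5)/192 + C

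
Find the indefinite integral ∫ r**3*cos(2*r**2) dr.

r**2*sin(2*r**2)/4 + cos(2*r**2)/8 + C

Let u = r², du = 2r dr; rewrite as (1/2)∫ u^1·cos(2u) du.
Now integrate by parts 1 time.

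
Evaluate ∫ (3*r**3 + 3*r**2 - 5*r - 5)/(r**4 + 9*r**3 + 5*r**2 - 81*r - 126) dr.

22*log(r - 3)/75 + 7*log(r + 2)/25 - 11*log(r + 3)/6 + 213*log(r + 7)/50 + C

Factor the denominator: (r - 3)*(r + 2)*(r + 3)*(r + 7).
Partial-fraction decomposition: 213/(50*(r + 7)) - 11/(6*(r + 3)) + 7/(25*(r + 2)) + 22/(75*(r - 3)).
Integrate each term: A/(r−a) contributes A·log|r−a|.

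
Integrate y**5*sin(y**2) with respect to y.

-y**4*cos(y**2)/2 + y**2*sin(y**2) + cos(y**2) + C

Let u = y², du = 2y dy; rewrite as (1/2)∫ u^2·sin(1u) du.
Now integrate by parts 2 times.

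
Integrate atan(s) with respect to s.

s*atan(s) - log(s**2 + 1)/2 + C

Use integration by parts with u = arctan(s), dv = ds.
Then du = 1/(s**2 + 1) ds.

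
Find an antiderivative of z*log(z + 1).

Use integration by parts with u = log(z + 1), dv = z dz.
Then du = 1/(z + 1) dz and v = z**2/2.

z**2*log(z + 1)/2 - z**2/4 + z/2 - log(z + 1)/2 + C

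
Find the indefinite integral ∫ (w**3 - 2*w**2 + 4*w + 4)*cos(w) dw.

w**3*sin(w) - 2*w**2*sin(w) + 3*w**2*cos(w) - 2*w*sin(w) - 4*w*cos(w) + 8*sin(w) - 2*cos(w) + C

Use integration by parts with u = w**3 - 2*w**2 + 4*w + 4, dv = cos(w) dw, so v = sin(w).
Apply parts 3 times (tabular method): alternate signs, differentiate u down to 0, integrate dv up.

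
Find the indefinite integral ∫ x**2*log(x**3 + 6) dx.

x**3*log(x**3 + 6)/3 - x**3/3 + 2*log(x**3 + 6) + C

Let u = x**3 + 6, so du = (3*x**2) dx.
The integral becomes (1/3)·∫ log(u) du; integrate by parts with u′=log(u), dv′=du.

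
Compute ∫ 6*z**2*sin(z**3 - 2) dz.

Let u = z**3 - 2, so du = (3*z**2) dz.
Rewriting, the integral becomes 2·∫ sin(u) du = 2·-cos(u).
Substituting back, u = z**3 - 2.

-2*cos(z**3 - 2) + C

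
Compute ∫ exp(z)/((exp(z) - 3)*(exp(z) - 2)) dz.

log(exp(z) - 3) - log(exp(z) - 2) + C

Let u = e^z, du = e^z dz.
The integral becomes ∫ du/((u-3)(u-2)); decompose into partial fractions.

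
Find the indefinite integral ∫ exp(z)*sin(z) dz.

exp(z)*sin(z)/2 - exp(z)*cos(z)/2 + C

Let I denote the integral. Integrate by parts with u = sin(z), dv = exp(z) dz, so v = exp(z): I = exp(z)*sin(z) − ∫ exp(z)*cos(z) dz.
Apply parts again with u = cos(z), dv = exp(z) dz: ∫ exp(z)*cos(z) dz = exp(z)*cos(z) + I. Substituting back brings back I: I = exp(z)*sin(z) - exp(z)*cos(z) − I.
Solving for I: (1 + 1)·I equals the remaining terms, so I = (1/2)·(exp(z)*sin(z) - exp(z)*cos(z)).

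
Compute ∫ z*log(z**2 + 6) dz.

Let u = z**2 + 6, so du = (2*z) dz.
The integral becomes (1/2)·∫ log(u) du; integrate by parts with u′=log(u), dv′=du.

z**2*log(z**2 + 6)/2 - z**2/2 + 3*log(z**2 + 6) + C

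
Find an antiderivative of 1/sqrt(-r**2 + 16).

asin(r/4) + C

Substitute r = 4·sin(θ), so dr = 4·cos(θ) dθ and the radical becomes sqrt(-r**2 + 16) = 4·cos(θ) by the Pythagorean identity.
Integrate the resulting trig expression in θ, then back-substitute θ = asin(r/4), sin(θ) = r/4, cos(θ) = sqrt(-r**2 + 16)/4 (absorbing any constant into C).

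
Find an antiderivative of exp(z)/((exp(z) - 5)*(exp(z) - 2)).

Let u = e^z, du = e^z dz.
The integral becomes ∫ du/((u-5)(u-2)); decompose into partial fractions.

log(exp(z) - 5)/3 - log(exp(z) - 2)/3 + C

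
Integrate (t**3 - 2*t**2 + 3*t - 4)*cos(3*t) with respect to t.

t**3*sin(3*t)/3 - 2*t**2*sin(3*t)/3 + t**2*cos(3*t)/3 + 7*t*sin(3*t)/9 - 4*t*cos(3*t)/9 - 32*sin(3*t)/27 + 7*cos(3*t)/27 + C

Use integration by parts with u = t**3 - 2*t**2 + 3*t - 4, dv = cos(3*t) dt, so v = sin(3*t)/3.
Apply parts 3 times (tabular method): alternate signs, differentiate u down to 0, integrate dv up.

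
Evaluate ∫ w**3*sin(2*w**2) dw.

Let u = w², du = 2w dw; rewrite as (1/2)∫ u^1·sin(2u) du.
Now integrate by parts 1 time.

-w**2*cos(2*w**2)/4 + sin(2*w**2)/8 + C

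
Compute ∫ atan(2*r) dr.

r*atan(2*r) - log(4*r**2 + 1)/4 + C

Use integration by parts with u = arctan(2*r), dv = dr.
Then du = 2/(4*r**2 + 1) dr.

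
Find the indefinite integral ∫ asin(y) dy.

Use integration by parts with u = arcsin(y), dv = dy.
Then du = 1/sqrt(-y**2 + 1) dy.

y*asin(y) + sqrt(-y**2 + 1) + C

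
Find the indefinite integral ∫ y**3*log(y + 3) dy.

y**4*log(y + 3)/4 - y**4/16 + y**3/4 - 9*y**2/8 + 27*y/4 - 81*log(y + 3)/4 + C

Use integration by parts with u = log(y + 3), dv = y**3 dy.
Then du = 1/(y + 3) dy and v = y**4/4.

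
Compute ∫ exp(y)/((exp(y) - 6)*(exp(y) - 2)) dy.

Let u = e^y, du = e^y dy.
The integral becomes ∫ du/((u-6)(u-2)); decompose into partial fractions.

log(exp(y) - 6)/4 - log(exp(y) - 2)/4 + C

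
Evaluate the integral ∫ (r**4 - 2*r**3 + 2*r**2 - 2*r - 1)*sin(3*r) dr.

-r**4*cos(3*r)/3 + 4*r**3*sin(3*r)/9 + 2*r**3*cos(3*r)/3 - 2*r**2*sin(3*r)/3 - 2*r**2*cos(3*r)/9 + 4*r*sin(3*r)/27 + 2*r*cos(3*r)/9 - 2*sin(3*r)/27 + 31*cos(3*r)/81 + C

Use integration by parts with u = r**4 - 2*r**3 + 2*r**2 - 2*r - 1, dv = sin(3*r) dr, so v = -cos(3*r)/3.
Apply parts 4 times (tabular method): alternate signs, differentiate u down to 0, integrate dv up.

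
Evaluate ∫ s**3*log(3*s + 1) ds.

Use integration by parts with u = log(3*s + 1), dv = s**3 ds.
Then du = 3/(3*s + 1) ds and v = s**4/4.

s**4*log(3*s + 1)/4 - s**4/16 + s**3/36 - s**2/72 + s/108 - log(3*s + 1)/324 + C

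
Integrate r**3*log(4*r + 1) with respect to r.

r**4*log(4*r + 1)/4 - r**4/16 + r**3/48 - r**2/128 + r/256 - log(4*r + 1)/1024 + C

Use integration by parts with u = log(4*r + 1), dv = r**3 dr.
Then du = 4/(4*r + 1) dr and v = r**4/4.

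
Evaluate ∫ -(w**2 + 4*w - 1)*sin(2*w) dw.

w**2*cos(2*w)/2 - w*sin(2*w)/2 + 2*w*cos(2*w) - sin(2*w) - 3*cos(2*w)/4 + C

Use integration by parts with u = w**2 + 4*w - 1, dv = -sin(2*w) dw, so v = cos(2*w)/2.
Apply parts 2 times (tabular method): alternate signs, differentiate u down to 0, integrate dv up.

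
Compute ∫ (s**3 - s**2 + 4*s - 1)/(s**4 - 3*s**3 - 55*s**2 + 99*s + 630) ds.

Factor the denominator: (s - 7)*(s - 5)*(s + 3)*(s + 6).
Partial-fraction decomposition: 277/(429*(s + 6)) - 49/(240*(s + 3)) - 119/(176*(s - 5)) + 321/(260*(s - 7)).
Integrate each term: A/(s−a) contributes A·log|s−a|.

321*log(s - 7)/260 - 119*log(s - 5)/176 - 49*log(s + 3)/240 + 277*log(s + 6)/429 + C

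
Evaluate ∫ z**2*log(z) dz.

z**3*log(z)/3 - z**3/9 + C

Use integration by parts with u = log(z), dv = z**2 dz.
Then du = 1/z dz and v = z**3/3.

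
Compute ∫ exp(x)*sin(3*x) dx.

Let I denote the integral. Integrate by parts with u = sin(3*x), dv = exp(x) dx, so v = exp(x): I = exp(x)*sin(3*x) − 3·∫ exp(x)*cos(3*x) dx.
Apply parts again with u = cos(3*x), dv = exp(x) dx: ∫ exp(x)*cos(3*x) dx = exp(x)*cos(3*x) + 3·I. Substituting back brings back I: I = exp(x)*sin(3*x) - 3*exp(x)*cos(3*x) − 9·I.
Solving for I: (1 + 9)·I equals the remaining terms, so I = (1/10)·(exp(x)*sin(3*x) - 3*exp(x)*cos(3*x)).

exp(x)*sin(3*x)/10 - 3*exp(x)*cos(3*x)/10 + C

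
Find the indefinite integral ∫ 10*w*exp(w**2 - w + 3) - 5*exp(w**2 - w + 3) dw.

Let u = w**2 - w + 3, so du = (2*w - 1) dw.
Rewriting, the integral becomes 5·∫ e^u du = 5·e^u.
Substituting back, u = w**2 - w + 3.

5*exp(w**2 - w + 3) + C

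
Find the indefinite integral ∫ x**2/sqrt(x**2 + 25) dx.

Substitute x = 5·tan(θ), so dx = 5·sec(θ)^2 dθ and the radical becomes sqrt(x**2 + 25) = 5·sec(θ) by the Pythagorean identity.
Integrate the resulting trig expression in θ, then back-substitute tan(θ) = x/5, sec(θ) = sqrt(x**2 + 25)/5 (absorbing any constant into C).

x*sqrt(x**2 + 25)/2 - 25*log(x + sqrt(x**2 + 25))/2 + C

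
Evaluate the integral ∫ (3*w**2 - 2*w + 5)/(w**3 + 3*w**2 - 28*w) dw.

Factor the denominator: w*(w - 4)*(w + 7).
Partial-fraction decomposition: 166/(77*(w + 7)) + 45/(44*(w - 4)) - 5/(28*w).
Integrate each term: A/(w−a) contributes A·log|w−a|.

-5*log(w)/28 + 45*log(w - 4)/44 + 166*log(w + 7)/77 + C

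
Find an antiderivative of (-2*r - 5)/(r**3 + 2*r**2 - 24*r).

Factor the denominator: r*(r - 4)*(r + 6).
Partial-fraction decomposition: 7/(60*(r + 6)) - 13/(40*(r - 4)) + 5/(24*r).
Integrate each term: A/(r−a) contributes A·log|r−a|.

5*log(r)/24 - 13*log(r - 4)/40 + 7*log(r + 6)/60 + C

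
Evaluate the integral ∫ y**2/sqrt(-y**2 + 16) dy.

-y*sqrt(-y**2 + 16)/2 + 8*asin(y/4) + C

Substitute y = 4·sin(θ), so dy = 4·cos(θ) dθ and the radical becomes sqrt(-y**2 + 16) = 4·cos(θ) by the Pythagorean identity.
Integrate the resulting trig expression in θ, then back-substitute θ = asin(y/4), sin(θ) = y/4, cos(θ) = sqrt(-y**2 + 16)/4 (absorbing any constant into C).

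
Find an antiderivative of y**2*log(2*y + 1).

y**3*log(2*y + 1)/3 - y**3/9 + y**2/12 - y/12 + log(2*y + 1)/24 + C

Use integration by parts with u = log(2*y + 1), dv = y**2 dy.
Then du = 2/(2*y + 1) dy and v = y**3/3.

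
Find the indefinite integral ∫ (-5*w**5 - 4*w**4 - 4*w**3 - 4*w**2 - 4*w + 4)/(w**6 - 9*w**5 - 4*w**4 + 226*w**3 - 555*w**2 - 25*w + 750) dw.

Factor the denominator: (w - 5)**2*(w - 3)*(w - 2)*(w + 1)*(w + 5).
Partial-fraction decomposition: -13549/(22400*(w + 5)) + 1/(192*(w + 1)) + 92/(63*(w - 2)) - 1691/(128*(w - 3)) + 26461/(3600*(w - 5)) - 6247/(120*(w - 5)**2).
Integrate each term; A/(w−a) gives A·log|w−a|; A/(w−a)² gives −A/(w−a).

26461*log(w - 5)/3600 - 1691*log(w - 3)/128 + 92*log(w - 2)/63 + log(w + 1)/192 - 13549*log(w + 5)/22400 + 6247/(120*w - 600) + C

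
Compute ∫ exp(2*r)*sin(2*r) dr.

Let I denote the integral. Integrate by parts with u = sin(2*r), dv = exp(2*r) dr, so v = exp(2*r)/2: I = exp(2*r)*sin(2*r)/2 − ∫ exp(2*r)*cos(2*r) dr.
Apply parts again with u = cos(2*r), dv = exp(2*r) dr: ∫ exp(2*r)*cos(2*r) dr = exp(2*r)*cos(2*r)/2 + I. Substituting back brings back I: I = exp(2*r)*sin(2*r)/2 - exp(2*r)*cos(2*r)/2 − I.
Solving for I: (1 + 1)·I equals the remaining terms, so I = (1/2)·(exp(2*r)*sin(2*r)/2 - exp(2*r)*cos(2*r)/2).

exp(2*r)*sin(2*r)/4 - exp(2*r)*cos(2*r)/4 + C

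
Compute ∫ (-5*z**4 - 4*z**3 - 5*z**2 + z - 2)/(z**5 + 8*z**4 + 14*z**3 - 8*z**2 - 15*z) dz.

2*log(z)/15 - 5*log(z - 1)/16 - 9*log(z + 1)/16 + 347*log(z + 3)/48 - 919*log(z + 5)/80 + C

Factor the denominator: z*(z - 1)*(z + 1)*(z + 3)*(z + 5).
Partial-fraction decomposition: -919/(80*(z + 5)) + 347/(48*(z + 3)) - 9/(16*(z + 1)) - 5/(16*(z - 1)) + 2/(15*z).
Integrate each term: A/(z−a) contributes A·log|z−a|.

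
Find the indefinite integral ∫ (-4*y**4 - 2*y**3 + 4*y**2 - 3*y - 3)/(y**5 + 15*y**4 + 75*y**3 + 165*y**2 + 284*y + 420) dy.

Factor the denominator: (y + 3)*(y + 5)*(y + 7)*(y**2 + 4).
Partial-fraction decomposition: (5786*y - 2395)/(19981*(y**2 + 4)) - 1088/(53*(y + 7)) + 1069/(58*(y + 5)) - 57/(26*(y + 3)).
Integrate each term; A/(y−a) gives A·log|y−a|; the (By+D)/(y²+p²) term gives a log and an atan.

-57*log(y + 3)/26 + 1069*log(y + 5)/58 - 1088*log(y + 7)/53 + 2893*log(y**2 + 4)/19981 - 2395*atan(y/2)/39962 + C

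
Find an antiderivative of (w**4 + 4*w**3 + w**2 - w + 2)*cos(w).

w**4*sin(w) + 4*w**3*sin(w) + 4*w**3*cos(w) - 11*w**2*sin(w) + 12*w**2*cos(w) - 25*w*sin(w) - 22*w*cos(w) + 24*sin(w) - 25*cos(w) + C

Use integration by parts with u = w**4 + 4*w**3 + w**2 - w + 2, dv = cos(w) dw, so v = sin(w).
Apply parts 4 times (tabular method): alternate signs, differentiate u down to 0, integrate dv up.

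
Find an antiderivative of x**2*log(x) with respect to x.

x**3*log(x)/3 - x**3/9 + C

Use integration by parts with u = log(x), dv = x**2 dx.
Then du = 1/x dx and v = x**3/3.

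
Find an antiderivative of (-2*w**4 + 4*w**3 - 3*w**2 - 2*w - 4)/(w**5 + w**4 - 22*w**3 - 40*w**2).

Factor the denominator: w**2*(w - 5)*(w + 2)*(w + 4).
Partial-fraction decomposition: -203/(72*(w + 4)) + 19/(14*(w + 2)) - 839/(1575*(w - 5)) - 1/(200*w) + 1/(10*w**2).
Integrate each term; A/(w−a) gives A·log|w−a|; A/(w−a)² gives −A/(w−a).

-log(w)/200 - 839*log(w - 5)/1575 + 19*log(w + 2)/14 - 203*log(w + 4)/72 - 1/(10*w) + C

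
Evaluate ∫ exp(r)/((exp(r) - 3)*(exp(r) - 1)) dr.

Let u = e^r, du = e^r dr.
The integral becomes ∫ du/((u-3)(u-1)); decompose into partial fractions.

log(exp(r) - 3)/2 - log(exp(r) - 1)/2 + C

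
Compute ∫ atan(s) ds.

s*atan(s) - log(s**2 + 1)/2 + C

Use integration by parts with u = arctan(s), dv = ds.
Then du = 1/(s**2 + 1) ds.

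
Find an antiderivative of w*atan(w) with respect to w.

w**2*atan(w)/2 - w/2 + atan(w)/2 + C

Use integration by parts with u = arctan(w), dv = w dw.
Then du = 1/(w**2 + 1) dw.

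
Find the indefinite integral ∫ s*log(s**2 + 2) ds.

s**2*log(s**2 + 2)/2 - s**2/2 + log(s**2 + 2) + C

Let u = s**2 + 2, so du = (2*s) ds.
The integral becomes (1/2)·∫ log(u) du; integrate by parts with u′=log(u), dv′=du.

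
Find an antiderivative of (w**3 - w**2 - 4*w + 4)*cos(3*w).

w**3*sin(3*w)/3 - w**2*sin(3*w)/3 + w**2*cos(3*w)/3 - 14*w*sin(3*w)/9 - 2*w*cos(3*w)/9 + 38*sin(3*w)/27 - 14*cos(3*w)/27 + C

Use integration by parts with u = w**3 - w**2 - 4*w + 4, dv = cos(3*w) dw, so v = sin(3*w)/3.
Apply parts 3 times (tabular method): alternate signs, differentiate u down to 0, integrate dv up.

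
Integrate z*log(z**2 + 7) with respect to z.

z**2*log(z**2 + 7)/2 - z**2/2 + 7*log(z**2 + 7)/2 + C

Let u = z**2 + 7, so du = (2*z) dz.
The integral becomes (1/2)·∫ log(u) du; integrate by parts with u′=log(u), dv′=du.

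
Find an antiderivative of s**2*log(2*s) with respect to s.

s**3*(log(s) + log(2))/3 - s**3/9 + C

Use integration by parts with u = log(2*s), dv = s**2 ds.
Then du = 1/s ds and v = s**3/3.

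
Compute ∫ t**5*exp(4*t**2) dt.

(8*t**4 - 4*t**2 + 1)*exp(4*t**2)/64 + C

Let u = t², du = 2t dt; rewrite as (1/2)∫ u^2·exp(4u) du.
Now integrate by parts 2 times.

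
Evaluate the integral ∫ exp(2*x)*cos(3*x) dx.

3*exp(2*x)*sin(3*x)/13 + 2*exp(2*x)*cos(3*x)/13 + C

Let I denote the integral. Integrate by parts with u = cos(3*x), dv = exp(2*x) dx, so v = exp(2*x)/2: I = exp(2*x)*cos(3*x)/2 + (3/2)·∫ exp(2*x)*sin(3*x) dx.
Apply parts again with u = sin(3*x), dv = exp(2*x) dx: ∫ exp(2*x)*sin(3*x) dx = exp(2*x)*sin(3*x)/2 − (3/2)·I. Substituting back brings back I: I = 3*exp(2*x)*sin(3*x)/4 + exp(2*x)*cos(3*x)/2 − (9/4)·I.
Solving for I: (1 + 9/4)·I equals the remaining terms, so I = (4/13)·(3*exp(2*x)*sin(3*x)/4 + exp(2*x)*cos(3*x)/2).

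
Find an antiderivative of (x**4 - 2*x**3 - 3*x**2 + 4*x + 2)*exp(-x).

(-x**4 - 2*x**3 - 3*x**2 - 10*x - 12)*exp(-x) + C

Use integration by parts with u = x**4 - 2*x**3 - 3*x**2 + 4*x + 2, dv = exp(-x) dx, so v = -exp(-x).
Apply parts 4 times (tabular method): alternate signs, differentiate u down to 0, integrate dv up.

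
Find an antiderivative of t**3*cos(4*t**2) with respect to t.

t**2*sin(4*t**2)/8 + cos(4*t**2)/32 + C

Let u = t², du = 2t dt; rewrite as (1/2)∫ u^1·cos(4u) du.
Now integrate by parts 1 time.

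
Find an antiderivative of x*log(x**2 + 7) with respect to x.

x**2*log(x**2 + 7)/2 - x**2/2 + 7*log(x**2 + 7)/2 + C

Let u = x**2 + 7, so du = (2*x) dx.
The integral becomes (1/2)·∫ log(u) du; integrate by parts with u′=log(u), dv′=du.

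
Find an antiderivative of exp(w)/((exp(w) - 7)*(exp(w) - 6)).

Let u = e^w, du = e^w dw.
The integral becomes ∫ du/((u-6)(u-7)); decompose into partial fractions.

log(exp(w) - 7) - log(exp(w) - 6) + C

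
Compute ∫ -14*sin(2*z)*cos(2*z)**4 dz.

7*cos(2*z)**5/5 + C

Let u = cos(2*z), so du = (-2*sin(2*z)) dz.
Rewriting, the integral becomes 7·∫ u^4 du = 7·u^5/5.
Substituting back, u = cos(2*z).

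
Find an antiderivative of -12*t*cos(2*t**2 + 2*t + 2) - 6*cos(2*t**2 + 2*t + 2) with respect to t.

Let u = 2*t**2 + 2*t + 2, so du = (4*t + 2) dt.
Rewriting, the integral becomes -3·∫ cos(u) du = -3·sin(u).
Substituting back, u = 2*t**2 + 2*t + 2.

-3*sin(2*t**2 + 2*t + 2) + C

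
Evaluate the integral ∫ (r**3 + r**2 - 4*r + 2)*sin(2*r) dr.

Use integration by parts with u = r**3 + r**2 - 4*r + 2, dv = sin(2*r) dr, so v = -cos(2*r)/2.
Apply parts 3 times (tabular method): alternate signs, differentiate u down to 0, integrate dv up.

-r**3*cos(2*r)/2 + 3*r**2*sin(2*r)/4 - r**2*cos(2*r)/2 + r*sin(2*r)/2 + 11*r*cos(2*r)/4 - 11*sin(2*r)/8 - 3*cos(2*r)/4 + C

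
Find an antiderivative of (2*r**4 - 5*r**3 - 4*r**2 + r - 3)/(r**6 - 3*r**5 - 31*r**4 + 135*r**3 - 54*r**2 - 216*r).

Factor the denominator: r*(r - 4)*(r - 3)**2*(r + 1)*(r + 6).
Partial-fraction decomposition: -391/(2700*(r + 6)) - 1/(400*(r + 1)) - 221/(432*(r - 3)) + 1/(12*(r - 3)**2) + 129/(200*(r - 4)) + 1/(72*r).
Integrate each term; A/(r−a) gives A·log|r−a|; A/(r−a)² gives −A/(r−a).

log(r)/72 + 129*log(r - 4)/200 - 221*log(r - 3)/432 - log(r + 1)/400 - 391*log(r + 6)/2700 - 1/(12*r - 36) + C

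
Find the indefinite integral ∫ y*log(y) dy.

y**2*log(y)/2 - y**2/4 + C

Use integration by parts with u = log(y), dv = y dy.
Then du = 1/y dy and v = y**2/2.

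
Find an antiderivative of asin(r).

Use integration by parts with u = arcsin(r), dv = dr.
Then du = 1/sqrt(-r**2 + 1) dr.

r*asin(r) + sqrt(-r**2 + 1) + C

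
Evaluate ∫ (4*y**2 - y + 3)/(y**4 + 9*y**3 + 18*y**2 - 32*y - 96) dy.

17*log(y - 2)/180 - 42*log(y + 3)/5 + 299*log(y + 4)/36 - 71/(6*y + 24) + C

Factor the denominator: (y - 2)*(y + 3)*(y + 4)**2.
Partial-fraction decomposition: 299/(36*(y + 4)) + 71/(6*(y + 4)**2) - 42/(5*(y + 3)) + 17/(180*(y - 2)).
Integrate each term; A/(y−a) gives A·log|y−a|; A/(y−a)² gives −A/(y−a).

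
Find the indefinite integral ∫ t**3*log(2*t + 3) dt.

t**4*log(2*t + 3)/4 - t**4/16 + t**3/8 - 9*t**2/32 + 27*t/32 - 81*log(2*t + 3)/64 + C

Use integration by parts with u = log(2*t + 3), dv = t**3 dt.
Then du = 2/(2*t + 3) dt and v = t**4/4.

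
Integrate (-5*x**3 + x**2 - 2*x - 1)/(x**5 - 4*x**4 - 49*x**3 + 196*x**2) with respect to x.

-9*log(x)/784 - 1681*log(x - 7)/2058 + 313*log(x - 4)/528 + 1777*log(x + 7)/7546 + 1/(196*x) + C

Factor the denominator: x**2*(x - 7)*(x - 4)*(x + 7).
Partial-fraction decomposition: 1777/(7546*(x + 7)) + 313/(528*(x - 4)) - 1681/(2058*(x - 7)) - 9/(784*x) - 1/(196*x**2).
Integrate each term; A/(x−a) gives A·log|x−a|; A/(x−a)² gives −A/(x−a).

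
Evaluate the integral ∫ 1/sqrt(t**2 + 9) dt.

log(t + sqrt(t**2 + 9)) + C

Substitute t = 3·tan(θ), so dt = 3·sec(θ)^2 dθ and the radical becomes sqrt(t**2 + 9) = 3·sec(θ) by the Pythagorean identity.
Integrate the resulting trig expression in θ, then back-substitute tan(θ) = t/3, sec(θ) = sqrt(t**2 + 9)/3 (absorbing any constant into C).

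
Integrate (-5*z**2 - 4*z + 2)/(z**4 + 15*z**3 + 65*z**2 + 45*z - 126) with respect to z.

-log(z - 1)/32 + 31*log(z + 3)/48 - 22*log(z + 6)/3 + 215*log(z + 7)/32 + C

Factor the denominator: (z - 1)*(z + 3)*(z + 6)*(z + 7).
Partial-fraction decomposition: 215/(32*(z + 7)) - 22/(3*(z + 6)) + 31/(48*(z + 3)) - 1/(32*(z - 1)).
Integrate each term: A/(z−a) contributes A·log|z−a|.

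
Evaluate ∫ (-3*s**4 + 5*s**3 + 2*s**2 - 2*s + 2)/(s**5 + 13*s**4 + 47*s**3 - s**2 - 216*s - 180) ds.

Factor the denominator: (s - 2)*(s + 1)*(s + 3)*(s + 5)*(s + 6).
Partial-fraction decomposition: -2441/(60*(s + 6)) + 1219/(28*(s + 5)) - 88/(15*(s + 3)) + 1/(60*(s + 1)) - 1/(420*(s - 2)).
Integrate each term: A/(s−a) contributes A·log|s−a|.

-log(s - 2)/420 + log(s + 1)/60 - 88*log(s + 3)/15 + 1219*log(s + 5)/28 - 2441*log(s + 6)/60 + C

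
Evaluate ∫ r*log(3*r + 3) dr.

Use integration by parts with u = log(3*r + 3), dv = r dr.
Then du = 3/(3*r + 3) dr and v = r**2/2.

r**2*log(3*r + 3)/2 - r**2/4 + r/2 - log(r + 1)/2 + C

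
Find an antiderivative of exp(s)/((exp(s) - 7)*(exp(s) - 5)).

Let u = e^s, du = e^s ds.
The integral becomes ∫ du/((u-5)(u-7)); decompose into partial fractions.

log(exp(s) - 7)/2 - log(exp(s) - 5)/2 + C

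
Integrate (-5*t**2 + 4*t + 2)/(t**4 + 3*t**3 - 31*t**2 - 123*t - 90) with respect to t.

Factor the denominator: (t - 6)*(t + 1)*(t + 3)*(t + 5).
Partial-fraction decomposition: 13/(8*(t + 5)) - 55/(36*(t + 3)) + 1/(8*(t + 1)) - 2/(9*(t - 6)).
Integrate each term: A/(t−a) contributes A·log|t−a|.

-2*log(t - 6)/9 + log(t + 1)/8 - 55*log(t + 3)/36 + 13*log(t + 5)/8 + C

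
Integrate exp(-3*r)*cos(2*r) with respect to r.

Let I denote the integral. Integrate by parts with u = cos(2*r), dv = exp(-3*r) dr, so v = -exp(-3*r)/3: I = -exp(-3*r)*cos(2*r)/3 − (2/3)·∫ exp(-3*r)*sin(2*r) dr.
Apply parts again with u = sin(2*r), dv = exp(-3*r) dr: ∫ exp(-3*r)*sin(2*r) dr = -exp(-3*r)*sin(2*r)/3 + (2/3)·I. Substituting back brings back I: I = 2*exp(-3*r)*sin(2*r)/9 - exp(-3*r)*cos(2*r)/3 − (4/9)·I.
Solving for I: (1 + 4/9)·I equals the remaining terms, so I = (9/13)·(2*exp(-3*r)*sin(2*r)/9 - exp(-3*r)*cos(2*r)/3).

2*exp(-3*r)*sin(2*r)/13 - 3*exp(-3*r)*cos(2*r)/13 + C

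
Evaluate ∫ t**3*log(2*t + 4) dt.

Use integration by parts with u = log(2*t + 4), dv = t**3 dt.
Then du = 2/(2*t + 4) dt and v = t**4/4.

t**4*log(2*t + 4)/4 - t**4/16 + t**3/6 - t**2/2 + 2*t - 4*log(t + 2) + C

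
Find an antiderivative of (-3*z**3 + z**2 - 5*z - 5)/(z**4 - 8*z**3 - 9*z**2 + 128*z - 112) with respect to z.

Factor the denominator: (z - 7)*(z - 4)*(z - 1)*(z + 4).
Partial-fraction decomposition: -223/(440*(z + 4)) - 2/(15*(z - 1)) + 67/(24*(z - 4)) - 170/(33*(z - 7)).
Integrate each term: A/(z−a) contributes A·log|z−a|.

-170*log(z - 7)/33 + 67*log(z - 4)/24 - 2*log(z - 1)/15 - 223*log(z + 4)/440 + C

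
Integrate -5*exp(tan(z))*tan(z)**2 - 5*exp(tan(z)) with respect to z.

Let u = tan(z), so du = (tan(z)**2 + 1) dz.
Rewriting, the integral becomes -5·∫ e^u du = -5·e^u.
Substituting back, u = tan(z).

-5*exp(tan(z)) + C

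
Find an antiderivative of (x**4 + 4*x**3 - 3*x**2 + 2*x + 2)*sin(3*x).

Use integration by parts with u = x**4 + 4*x**3 - 3*x**2 + 2*x + 2, dv = sin(3*x) dx, so v = -cos(3*x)/3.
Apply parts 4 times (tabular method): alternate signs, differentiate u down to 0, integrate dv up.

-x**4*cos(3*x)/3 + 4*x**3*sin(3*x)/9 - 4*x**3*cos(3*x)/3 + 4*x**2*sin(3*x)/3 + 13*x**2*cos(3*x)/9 - 26*x*sin(3*x)/27 + 2*x*cos(3*x)/9 - 2*sin(3*x)/27 - 80*cos(3*x)/81 + C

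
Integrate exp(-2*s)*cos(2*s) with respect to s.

exp(-2*s)*sin(2*s)/4 - exp(-2*s)*cos(2*s)/4 + C

Let I denote the integral. Integrate by parts with u = cos(2*s), dv = exp(-2*s) ds, so v = -exp(-2*s)/2: I = -exp(-2*s)*cos(2*s)/2 − ∫ exp(-2*s)*sin(2*s) ds.
Apply parts again with u = sin(2*s), dv = exp(-2*s) ds: ∫ exp(-2*s)*sin(2*s) ds = -exp(-2*s)*sin(2*s)/2 + I. Substituting back brings back I: I = exp(-2*s)*sin(2*s)/2 - exp(-2*s)*cos(2*s)/2 − I.
Solving for I: (1 + 1)·I equals the remaining terms, so I = (1/2)·(exp(-2*s)*sin(2*s)/2 - exp(-2*s)*cos(2*s)/2).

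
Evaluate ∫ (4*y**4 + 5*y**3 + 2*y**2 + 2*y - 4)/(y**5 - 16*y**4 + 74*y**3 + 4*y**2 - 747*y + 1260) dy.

3809*log(y - 7)/80 - 3181*log(y - 5)/32 + 460*log(y - 4)/7 - 479*log(y - 3)/48 + 197*log(y + 3)/3360 + C

Factor the denominator: (y - 7)*(y - 5)*(y - 4)*(y - 3)*(y + 3).
Partial-fraction decomposition: 197/(3360*(y + 3)) - 479/(48*(y - 3)) + 460/(7*(y - 4)) - 3181/(32*(y - 5)) + 3809/(80*(y - 7)).
Integrate each term: A/(y−a) contributes A·log|y−a|.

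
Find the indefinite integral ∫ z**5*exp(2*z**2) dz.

Let u = z², du = 2z dz; rewrite as (1/2)∫ u^2·exp(2u) du.
Now integrate by parts 2 times.

(2*z**4 - 2*z**2 + 1)*exp(2*z**2)/8 + C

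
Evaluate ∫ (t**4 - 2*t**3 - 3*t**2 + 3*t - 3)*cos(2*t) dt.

t**4*sin(2*t)/2 - t**3*sin(2*t) + t**3*cos(2*t) - 3*t**2*sin(2*t) - 3*t**2*cos(2*t)/2 + 3*t*sin(2*t) - 3*t*cos(2*t) + 3*cos(2*t)/2 + C

Use integration by parts with u = t**4 - 2*t**3 - 3*t**2 + 3*t - 3, dv = cos(2*t) dt, so v = sin(2*t)/2.
Apply parts 4 times (tabular method): alternate signs, differentiate u down to 0, integrate dv up.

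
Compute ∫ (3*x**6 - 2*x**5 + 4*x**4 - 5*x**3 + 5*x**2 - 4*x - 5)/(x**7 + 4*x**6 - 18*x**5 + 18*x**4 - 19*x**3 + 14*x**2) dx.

-151*log(x)/196 + 53*log(x - 2)/60 + log(x - 1)/4 + 33179*log(x + 7)/14700 + 19*log(x**2 + 1)/100 + 7*atan(x)/50 + 5/(14*x) + C

Factor the denominator: x**2*(x - 2)*(x - 1)*(x + 7)*(x**2 + 1).
Partial-fraction decomposition: (19*x + 7)/(50*(x**2 + 1)) + 33179/(14700*(x + 7)) + 1/(4*(x - 1)) + 53/(60*(x - 2)) - 151/(196*x) - 5/(14*x**2).
Integrate each term; A/(x−a) gives A·log|x−a|; the (Bx+D)/(x²+p²) term gives a log and an atan.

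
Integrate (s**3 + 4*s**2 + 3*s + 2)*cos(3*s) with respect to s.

Use integration by parts with u = s**3 + 4*s**2 + 3*s + 2, dv = cos(3*s) ds, so v = sin(3*s)/3.
Apply parts 3 times (tabular method): alternate signs, differentiate u down to 0, integrate dv up.

s**3*sin(3*s)/3 + 4*s**2*sin(3*s)/3 + s**2*cos(3*s)/3 + 7*s*sin(3*s)/9 + 8*s*cos(3*s)/9 + 10*sin(3*s)/27 + 7*cos(3*s)/27 + C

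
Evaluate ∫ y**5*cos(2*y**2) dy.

y**4*sin(2*y**2)/4 + y**2*cos(2*y**2)/4 - sin(2*y**2)/8 + C

Let u = y², du = 2y dy; rewrite as (1/2)∫ u^2·cos(2u) du.
Now integrate by parts 2 times.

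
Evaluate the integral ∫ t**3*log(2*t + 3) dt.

t**4*log(2*t + 3)/4 - t**4/16 + t**3/8 - 9*t**2/32 + 27*t/32 - 81*log(2*t + 3)/64 + C

Use integration by parts with u = log(2*t + 3), dv = t**3 dt.
Then du = 2/(2*t + 3) dt and v = t**4/4.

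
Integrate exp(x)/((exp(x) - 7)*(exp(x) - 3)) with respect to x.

Let u = e^x, du = e^x dx.
The integral becomes ∫ du/((u-7)(u-3)); decompose into partial fractions.

log(exp(x) - 7)/4 - log(exp(x) - 3)/4 + C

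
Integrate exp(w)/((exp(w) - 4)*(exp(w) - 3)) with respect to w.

Let u = e^w, du = e^w dw.
The integral becomes ∫ du/((u-4)(u-3)); decompose into partial fractions.

log(exp(w) - 4) - log(exp(w) - 3) + C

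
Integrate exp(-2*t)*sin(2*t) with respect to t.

Let I denote the integral. Integrate by parts with u = sin(2*t), dv = exp(-2*t) dt, so v = -exp(-2*t)/2: I = -exp(-2*t)*sin(2*t)/2 + ∫ exp(-2*t)*cos(2*t) dt.
Apply parts again with u = cos(2*t), dv = exp(-2*t) dt: ∫ exp(-2*t)*cos(2*t) dt = -exp(-2*t)*cos(2*t)/2 − I. Substituting back brings back I: I = -exp(-2*t)*sin(2*t)/2 - exp(-2*t)*cos(2*t)/2 − I.
Solving for I: (1 + 1)·I equals the remaining terms, so I = (1/2)·(-exp(-2*t)*sin(2*t)/2 - exp(-2*t)*cos(2*t)/2).

-exp(-2*t)*sin(2*t)/4 - exp(-2*t)*cos(2*t)/4 + C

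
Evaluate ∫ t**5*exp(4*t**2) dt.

(8*t**4 - 4*t**2 + 1)*exp(4*t**2)/64 + C

Let u = t², du = 2t dt; rewrite as (1/2)∫ u^2·exp(4u) du.
Now integrate by parts 2 times.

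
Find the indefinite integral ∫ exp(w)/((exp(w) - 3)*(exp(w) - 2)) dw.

Let u = e^w, du = e^w dw.
The integral becomes ∫ du/((u-2)(u-3)); decompose into partial fractions.

log(exp(w) - 3) - log(exp(w) - 2) + C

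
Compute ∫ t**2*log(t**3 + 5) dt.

t**3*log(t**3 + 5)/3 - t**3/3 + 5*log(t**3 + 5)/3 + C

Let u = t**3 + 5, so du = (3*t**2) dt.
The integral becomes (1/3)·∫ log(u) du; integrate by parts with u′=log(u), dv′=du.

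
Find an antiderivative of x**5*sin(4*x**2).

-x**4*cos(4*x**2)/8 + x**2*sin(4*x**2)/16 + cos(4*x**2)/64 + C

Let u = x², du = 2x dx; rewrite as (1/2)∫ u^2·sin(4u) du.
Now integrate by parts 2 times.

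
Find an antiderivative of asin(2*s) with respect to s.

s*asin(2*s) + sqrt(-4*s**2 + 1)/2 + C

Use integration by parts with u = arcsin(2*s), dv = ds.
Then du = 2/sqrt(-4*s**2 + 1) ds.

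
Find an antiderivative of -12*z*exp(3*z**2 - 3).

Let u = 3*z**2 - 3, so du = (6*z) dz.
Rewriting, the integral becomes -2·∫ e^u du = -2·e^u.
Substituting back, u = 3*z**2 - 3.

-2*exp(3*z**2 - 3) + C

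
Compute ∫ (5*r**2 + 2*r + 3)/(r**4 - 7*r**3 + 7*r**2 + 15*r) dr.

Factor the denominator: r*(r - 5)*(r - 3)*(r + 1).
Partial-fraction decomposition: -1/(4*(r + 1)) - 9/(4*(r - 3)) + 23/(10*(r - 5)) + 1/(5*r).
Integrate each term: A/(r−a) contributes A·log|r−a|.

log(r)/5 + 23*log(r - 5)/10 - 9*log(r - 3)/4 - log(r + 1)/4 + C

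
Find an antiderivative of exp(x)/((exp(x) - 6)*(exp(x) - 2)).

log(exp(x) - 6)/4 - log(exp(x) - 2)/4 + C

Let u = e^x, du = e^x dx.
The integral becomes ∫ du/((u-6)(u-2)); decompose into partial fractions.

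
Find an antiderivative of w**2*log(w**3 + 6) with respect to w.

w**3*log(w**3 + 6)/3 - w**3/3 + 2*log(w**3 + 6) + C

Let u = w**3 + 6, so du = (3*w**2) dw.
The integral becomes (1/3)·∫ log(u) du; integrate by parts with u′=log(u), dv′=du.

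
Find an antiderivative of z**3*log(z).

z**4*log(z)/4 - z**4/16 + C

Use integration by parts with u = log(z), dv = z**3 dz.
Then du = 1/z dz and v = z**4/4.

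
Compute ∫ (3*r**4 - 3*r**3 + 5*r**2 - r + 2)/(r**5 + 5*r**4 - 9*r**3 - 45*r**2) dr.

7*log(r)/225 + 103*log(r - 3)/216 - 187*log(r + 3)/54 + 1191*log(r + 5)/200 + 2/(45*r) + C

Factor the denominator: r**2*(r - 3)*(r + 3)*(r + 5).
Partial-fraction decomposition: 1191/(200*(r + 5)) - 187/(54*(r + 3)) + 103/(216*(r - 3)) + 7/(225*r) - 2/(45*r**2).
Integrate each term; A/(r−a) gives A·log|r−a|; A/(r−a)² gives −A/(r−a).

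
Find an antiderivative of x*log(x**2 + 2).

Let u = x**2 + 2, so du = (2*x) dx.
The integral becomes (1/2)·∫ log(u) du; integrate by parts with u′=log(u), dv′=du.

x**2*log(x**2 + 2)/2 - x**2/2 + log(x**2 + 2) + C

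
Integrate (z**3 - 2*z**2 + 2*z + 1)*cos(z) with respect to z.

Use integration by parts with u = z**3 - 2*z**2 + 2*z + 1, dv = cos(z) dz, so v = sin(z).
Apply parts 3 times (tabular method): alternate signs, differentiate u down to 0, integrate dv up.

z**3*sin(z) - 2*z**2*sin(z) + 3*z**2*cos(z) - 4*z*sin(z) - 4*z*cos(z) + 5*sin(z) - 4*cos(z) + C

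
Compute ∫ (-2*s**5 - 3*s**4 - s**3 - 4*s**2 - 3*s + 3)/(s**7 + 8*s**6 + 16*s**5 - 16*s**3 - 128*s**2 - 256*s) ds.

Factor the denominator: s*(s - 2)*(s + 2)*(s + 4)**2*(s**2 + 4).
Partial-fraction decomposition: -(67*s - 28)/(640*(s**2 + 4)) + 1271/(11520*(s + 4)) - 259/(192*(s + 4)**2) + 17/(256*(s + 2)) - 139/(2304*(s - 2)) - 3/(256*s).
Integrate each term; A/(s−a) gives A·log|s−a|; the (Bs+D)/(s²+p²) term gives a log and an atan.

-3*log(s)/256 - 139*log(s - 2)/2304 + 17*log(s + 2)/256 + 1271*log(s + 4)/11520 - 67*log(s**2 + 4)/1280 + 7*atan(s/2)/320 + 259/(192*s + 768) + C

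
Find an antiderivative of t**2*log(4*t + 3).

t**3*log(4*t + 3)/3 - t**3/9 + t**2/8 - 3*t/16 + 9*log(4*t + 3)/64 + C

Use integration by parts with u = log(4*t + 3), dv = t**2 dt.
Then du = 4/(4*t + 3) dt and v = t**3/3.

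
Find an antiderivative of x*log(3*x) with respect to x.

x**2*(log(x) + log(3))/2 - x**2/4 + C

Use integration by parts with u = log(3*x), dv = x dx.
Then du = 1/x dx and v = x**2/2.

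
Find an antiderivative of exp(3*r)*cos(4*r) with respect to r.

Let I denote the integral. Integrate by parts with u = cos(4*r), dv = exp(3*r) dr, so v = exp(3*r)/3: I = exp(3*r)*cos(4*r)/3 + (4/3)·∫ exp(3*r)*sin(4*r) dr.
Apply parts again with u = sin(4*r), dv = exp(3*r) dr: ∫ exp(3*r)*sin(4*r) dr = exp(3*r)*sin(4*r)/3 − (4/3)·I. Substituting back brings back I: I = 4*exp(3*r)*sin(4*r)/9 + exp(3*r)*cos(4*r)/3 − (16/9)·I.
Solving for I: (1 + 16/9)·I equals the remaining terms, so I = (9/25)·(4*exp(3*r)*sin(4*r)/9 + exp(3*r)*cos(4*r)/3).

4*exp(3*r)*sin(4*r)/25 + 3*exp(3*r)*cos(4*r)/25 + C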